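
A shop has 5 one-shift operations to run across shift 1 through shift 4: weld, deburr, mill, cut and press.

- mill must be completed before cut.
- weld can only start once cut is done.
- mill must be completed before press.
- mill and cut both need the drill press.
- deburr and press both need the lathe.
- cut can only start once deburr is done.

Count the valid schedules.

15

Splitting on weld: it can be shift 3 (3), shift 4 (12). Listing each branch's schedules as (deburr, mill, cut, press) by shift number:
weld=shift 3: (1,1,2,2) (1,1,2,3) (1,1,2,4) — 3.
weld=shift 4: (1,1,2,2) (1,1,2,3) (1,1,2,4) (1,1,3,2) (1,1,3,3) (1,1,3,4) (1,2,3,3) (1,2,3,4) (2,1,3,3) (2,1,3,4) (2,2,3,3) (2,2,3,4) — 12.
Summing: 3 + 12 = 15.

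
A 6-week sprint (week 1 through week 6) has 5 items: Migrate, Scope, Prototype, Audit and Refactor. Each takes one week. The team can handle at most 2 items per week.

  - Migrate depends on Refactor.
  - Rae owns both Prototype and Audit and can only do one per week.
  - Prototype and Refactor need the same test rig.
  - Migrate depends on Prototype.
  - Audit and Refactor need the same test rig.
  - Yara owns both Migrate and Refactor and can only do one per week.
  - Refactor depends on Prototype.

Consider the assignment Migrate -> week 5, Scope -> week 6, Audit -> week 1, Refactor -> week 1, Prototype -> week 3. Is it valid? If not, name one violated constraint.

Invalid. Audit and Refactor need the same test rig.

Migrate depends on Refactor — holds.
The team can handle at most 2 items per week — holds.
Yara owns both Migrate and Refactor and can only do one per week — holds.
Audit and Refactor need the same test rig — violated.
Migrate depends on Prototype — holds.
Prototype and Refactor need the same test rig — holds.
Rae owns both Prototype and Audit and can only do one per week — holds.
Refactor depends on Prototype — violated.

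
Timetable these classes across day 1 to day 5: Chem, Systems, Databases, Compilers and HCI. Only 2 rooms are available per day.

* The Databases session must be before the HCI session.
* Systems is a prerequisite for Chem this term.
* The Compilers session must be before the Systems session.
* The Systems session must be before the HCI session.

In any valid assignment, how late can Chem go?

day 5

Precedence pushes Chem to at least day 3.
Chem at day 5 is achievable: Databases=day 1; Compilers=day 1; Chem=day 5; Systems=day 2; HCI=day 3.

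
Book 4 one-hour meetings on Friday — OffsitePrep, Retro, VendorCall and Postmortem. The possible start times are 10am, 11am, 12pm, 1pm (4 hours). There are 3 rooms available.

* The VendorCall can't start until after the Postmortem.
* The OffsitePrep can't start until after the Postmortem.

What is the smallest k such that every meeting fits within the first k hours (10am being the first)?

2

The precedence chain requires at least 2 distinct hours.
With at most 3 per hour and 4 meetings, at least 2 hours are needed.
2 works (last occupied hour: 11am): for example Postmortem -> 10am; VendorCall -> 11am; OffsitePrep -> 11am; Retro -> 10am.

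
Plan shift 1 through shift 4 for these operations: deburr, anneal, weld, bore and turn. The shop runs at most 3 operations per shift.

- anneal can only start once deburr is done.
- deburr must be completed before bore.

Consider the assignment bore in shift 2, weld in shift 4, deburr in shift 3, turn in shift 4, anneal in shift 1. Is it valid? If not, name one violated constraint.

deburr must be completed before bore — violated.
The shop runs at most 3 operations per shift — holds.
anneal can only start once deburr is done — violated.

No. anneal can only start once deburr is done is not satisfied.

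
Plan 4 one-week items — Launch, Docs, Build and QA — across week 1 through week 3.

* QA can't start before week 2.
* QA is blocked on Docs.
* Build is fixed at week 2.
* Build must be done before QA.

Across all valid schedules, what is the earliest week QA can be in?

week 3

QA is available from week 2; precedence pushes QA to at least week 3.
QA at week 3 is achievable: Launch in week 1, QA in week 3, Docs in week 1, Build in week 2.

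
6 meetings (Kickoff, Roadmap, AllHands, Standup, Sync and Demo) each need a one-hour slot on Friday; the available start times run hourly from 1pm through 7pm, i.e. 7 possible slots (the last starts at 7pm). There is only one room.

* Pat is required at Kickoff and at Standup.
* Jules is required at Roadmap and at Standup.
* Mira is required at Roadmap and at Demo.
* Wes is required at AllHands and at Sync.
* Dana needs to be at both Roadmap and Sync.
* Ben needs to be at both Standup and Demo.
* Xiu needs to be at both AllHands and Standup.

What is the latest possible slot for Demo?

Demo at 7pm is achievable: Sync in 5pm, Kickoff in 1pm, Roadmap in 2pm, Demo in 7pm, AllHands in 3pm, Standup in 4pm.

7pm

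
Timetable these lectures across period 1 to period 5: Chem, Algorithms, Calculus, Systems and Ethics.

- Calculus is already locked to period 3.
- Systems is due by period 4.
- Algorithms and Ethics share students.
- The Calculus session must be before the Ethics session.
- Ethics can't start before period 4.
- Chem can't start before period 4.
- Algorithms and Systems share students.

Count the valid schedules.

50

Splitting on Chem: it can be period 4 (25), period 5 (25). Listing each branch's schedules as (Algorithms, Calculus, Systems, Ethics) by period number:
Chem=period 4: (1,3,2,4) (1,3,2,5) (1,3,3,4) (1,3,3,5) (1,3,4,4) (1,3,4,5) (2,3,1,4) (2,3,1,5) (2,3,3,4) (2,3,3,5) (2,3,4,4) (2,3,4,5) (3,3,1,4) (3,3,1,5) (3,3,2,4) (3,3,2,5) (3,3,4,4) (3,3,4,5) (4,3,1,5) (4,3,2,5) (4,3,3,5) (5,3,1,4) (5,3,2,4) (5,3,3,4) (5,3,4,4) — 25.
Chem=period 5: (1,3,2,4) (1,3,2,5) (1,3,3,4) (1,3,3,5) (1,3,4,4) (1,3,4,5) (2,3,1,4) (2,3,1,5) (2,3,3,4) (2,3,3,5) (2,3,4,4) (2,3,4,5) (3,3,1,4) (3,3,1,5) (3,3,2,4) (3,3,2,5) (3,3,4,4) (3,3,4,5) (4,3,1,5) (4,3,2,5) (4,3,3,5) (5,3,1,4) (5,3,2,4) (5,3,3,4) (5,3,4,4) — 25.
Summing: 25 + 25 = 50.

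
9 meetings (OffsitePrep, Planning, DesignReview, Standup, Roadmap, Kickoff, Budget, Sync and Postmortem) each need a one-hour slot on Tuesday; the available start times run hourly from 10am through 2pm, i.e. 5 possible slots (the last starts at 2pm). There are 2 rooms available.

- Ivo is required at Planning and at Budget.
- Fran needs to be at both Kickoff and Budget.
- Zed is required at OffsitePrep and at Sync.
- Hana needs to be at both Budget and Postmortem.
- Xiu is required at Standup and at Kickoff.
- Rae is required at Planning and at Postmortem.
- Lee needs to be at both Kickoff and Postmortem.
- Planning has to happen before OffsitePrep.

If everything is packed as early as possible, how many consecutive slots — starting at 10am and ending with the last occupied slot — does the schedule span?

5

The precedence chain requires at least 2 distinct slots.
With at most 2 per slot and 9 meetings, at least 5 slots are needed.
5 works (last occupied slot: 2pm): for example Standup in 11am, Postmortem in 2pm, Planning in 10am, Roadmap in 12pm, DesignReview in 10am, Sync in 1pm, Kickoff in 12pm, Budget in 1pm, OffsitePrep in 11am.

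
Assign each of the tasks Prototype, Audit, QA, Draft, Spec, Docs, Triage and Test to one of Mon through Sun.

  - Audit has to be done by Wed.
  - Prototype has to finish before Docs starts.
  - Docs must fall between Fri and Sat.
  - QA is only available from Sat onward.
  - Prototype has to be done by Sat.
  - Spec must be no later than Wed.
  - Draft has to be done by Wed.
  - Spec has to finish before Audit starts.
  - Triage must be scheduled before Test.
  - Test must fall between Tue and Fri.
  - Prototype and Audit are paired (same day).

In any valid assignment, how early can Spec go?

Mon

Spec's own window allows nothing later than Wed; downstream work caps Spec at Tue.
Spec at Mon is achievable: Test=Tue; QA=Sat; Docs=Fri; Triage=Mon; Audit=Tue; Prototype=Tue; Draft=Mon; Spec=Mon.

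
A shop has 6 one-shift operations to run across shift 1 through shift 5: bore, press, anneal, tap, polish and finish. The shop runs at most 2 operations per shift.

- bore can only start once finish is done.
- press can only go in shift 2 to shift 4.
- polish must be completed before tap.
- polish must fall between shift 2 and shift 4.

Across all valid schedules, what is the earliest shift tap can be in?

shift 3

Precedence pushes tap to at least shift 3.
tap at shift 3 is achievable: bore in shift 3, tap in shift 3, finish in shift 1, polish in shift 2, press in shift 2, anneal in shift 1.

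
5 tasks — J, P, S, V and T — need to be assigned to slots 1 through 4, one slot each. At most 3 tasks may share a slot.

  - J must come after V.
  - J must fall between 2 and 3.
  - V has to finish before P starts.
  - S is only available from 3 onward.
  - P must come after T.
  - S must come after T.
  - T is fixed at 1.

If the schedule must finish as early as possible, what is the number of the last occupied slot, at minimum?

3

The precedence chain requires at least 2 distinct slots.
With at most 3 per slot and 5 tasks, at least 2 slots are needed.
S can't be placed before 3, so the schedule must run through at least slot 3.
3 works (last occupied slot: 3): for example S=3, P=2, V=1, J=2, T=1.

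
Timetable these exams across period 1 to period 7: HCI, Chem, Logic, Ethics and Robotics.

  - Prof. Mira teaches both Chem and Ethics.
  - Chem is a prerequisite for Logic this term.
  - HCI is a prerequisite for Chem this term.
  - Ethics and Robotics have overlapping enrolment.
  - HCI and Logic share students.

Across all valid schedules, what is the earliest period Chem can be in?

Precedence pushes Chem to at least period 2; downstream work caps Chem at period 6.
Chem at period 2 is achievable: Ethics in period 1, Logic in period 3, Robotics in period 2, Chem in period 2, HCI in period 1.

period 2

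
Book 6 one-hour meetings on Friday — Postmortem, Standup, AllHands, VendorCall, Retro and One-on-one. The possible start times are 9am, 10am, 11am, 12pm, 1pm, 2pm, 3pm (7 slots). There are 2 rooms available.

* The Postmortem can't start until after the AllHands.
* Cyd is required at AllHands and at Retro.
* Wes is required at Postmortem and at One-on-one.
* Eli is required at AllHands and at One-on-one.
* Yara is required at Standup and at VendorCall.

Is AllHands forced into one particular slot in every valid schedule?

AllHands can be 9am (e.g. AllHands=9am, Retro=11am, VendorCall=10am, One-on-one=11am, Standup=9am, Postmortem=10am) or 10am (e.g. One-on-one=12pm, Retro=9am, Postmortem=11am, VendorCall=10am, Standup=9am, AllHands=10am).

No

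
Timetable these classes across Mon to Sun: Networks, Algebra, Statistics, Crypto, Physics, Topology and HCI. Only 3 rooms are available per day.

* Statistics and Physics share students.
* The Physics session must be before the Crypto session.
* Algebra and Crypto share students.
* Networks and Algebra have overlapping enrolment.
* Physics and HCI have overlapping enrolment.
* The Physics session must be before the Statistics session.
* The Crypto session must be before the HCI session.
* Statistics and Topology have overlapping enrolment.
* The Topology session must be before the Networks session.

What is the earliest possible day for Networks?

Precedence pushes Networks to at least Tue.
Networks at Tue is achievable: Statistics in Tue; Physics in Mon; Crypto in Tue; Networks in Tue; HCI in Wed; Topology in Mon; Algebra in Mon.

Tue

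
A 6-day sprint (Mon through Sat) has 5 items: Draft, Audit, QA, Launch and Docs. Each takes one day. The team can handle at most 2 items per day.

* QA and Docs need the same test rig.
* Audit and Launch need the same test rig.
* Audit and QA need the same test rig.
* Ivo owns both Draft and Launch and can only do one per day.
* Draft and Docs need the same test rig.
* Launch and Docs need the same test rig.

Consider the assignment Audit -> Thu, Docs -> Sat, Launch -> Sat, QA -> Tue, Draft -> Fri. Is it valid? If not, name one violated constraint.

No — it violates: Launch and Docs need the same test rig

QA and Docs need the same test rig — holds.
Audit and QA need the same test rig — holds.
Draft and Docs need the same test rig — holds.
Ivo owns both Draft and Launch and can only do one per day — holds.
The team can handle at most 2 items per day — holds.
Audit and Launch need the same test rig — holds.
Launch and Docs need the same test rig — violated.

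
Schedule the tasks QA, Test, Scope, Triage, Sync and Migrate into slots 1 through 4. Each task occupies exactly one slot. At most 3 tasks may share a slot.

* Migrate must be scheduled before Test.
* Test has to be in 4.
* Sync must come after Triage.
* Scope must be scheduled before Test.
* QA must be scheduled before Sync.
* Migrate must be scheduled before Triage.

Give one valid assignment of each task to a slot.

Scope -> 1, Test -> 4, Migrate -> 1, Triage -> 2, QA -> 1, Sync -> 3

Checking: Migrate(1) before Triage(2); Triage(2) before Sync(3); QA(1) before Sync(3); Scope(1) before Test(4); Migrate(1) before Test(4); Test=4 in [4,4]; max 3 per slot (cap 3).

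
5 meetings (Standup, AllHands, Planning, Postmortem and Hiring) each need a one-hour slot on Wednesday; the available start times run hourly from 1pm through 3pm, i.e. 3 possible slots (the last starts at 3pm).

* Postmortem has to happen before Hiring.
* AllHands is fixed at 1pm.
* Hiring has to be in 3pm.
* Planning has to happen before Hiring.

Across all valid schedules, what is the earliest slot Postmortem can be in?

Downstream work caps Postmortem at 2pm.
Postmortem at 1pm is achievable: Standup=1pm; Postmortem=1pm; AllHands=1pm; Hiring=3pm; Planning=1pm.

1pm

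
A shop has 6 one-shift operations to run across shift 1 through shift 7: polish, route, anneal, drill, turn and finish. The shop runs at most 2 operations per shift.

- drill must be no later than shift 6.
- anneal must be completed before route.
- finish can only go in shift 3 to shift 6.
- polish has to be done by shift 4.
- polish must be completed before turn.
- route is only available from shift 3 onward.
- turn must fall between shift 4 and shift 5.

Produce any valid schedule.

polish=shift 1; anneal=shift 2; finish=shift 3; turn=shift 4; route=shift 3; drill=shift 1

Checking: polish(shift 1) before turn(shift 4); anneal(shift 2) before route(shift 3); turn=shift 4 in [shift 4,shift 5]; finish=shift 3 in [shift 3,shift 6]; polish=shift 1 in [shift 1,shift 4]; route=shift 3 in [shift 3,shift 7]; drill=shift 1 in [shift 1,shift 6]; max 2 per shift (cap 2).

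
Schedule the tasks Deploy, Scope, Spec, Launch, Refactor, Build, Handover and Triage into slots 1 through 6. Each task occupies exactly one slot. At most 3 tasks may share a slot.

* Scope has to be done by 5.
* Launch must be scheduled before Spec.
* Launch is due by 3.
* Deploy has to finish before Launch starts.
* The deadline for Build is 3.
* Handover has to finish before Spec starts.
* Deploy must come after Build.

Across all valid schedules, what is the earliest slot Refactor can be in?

Refactor at 1 is achievable: Handover -> 2; Build -> 1; Deploy -> 2; Refactor -> 1; Launch -> 3; Triage -> 2; Spec -> 4; Scope -> 1.

1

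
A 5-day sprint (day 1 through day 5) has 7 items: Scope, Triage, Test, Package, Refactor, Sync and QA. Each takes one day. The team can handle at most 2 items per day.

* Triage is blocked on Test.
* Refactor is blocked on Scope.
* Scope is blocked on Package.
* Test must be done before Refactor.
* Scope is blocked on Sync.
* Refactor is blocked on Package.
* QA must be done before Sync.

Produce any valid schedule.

Refactor=day 4; QA=day 1; Triage=day 3; Test=day 1; Sync=day 2; Scope=day 3; Package=day 2

Checking: Test(day 1) before Triage(day 3); Package(day 2) before Scope(day 3); QA(day 1) before Sync(day 2); Scope(day 3) before Refactor(day 4); Sync(day 2) before Scope(day 3); Package(day 2) before Refactor(day 4); Test(day 1) before Refactor(day 4); max 2 per day (cap 2).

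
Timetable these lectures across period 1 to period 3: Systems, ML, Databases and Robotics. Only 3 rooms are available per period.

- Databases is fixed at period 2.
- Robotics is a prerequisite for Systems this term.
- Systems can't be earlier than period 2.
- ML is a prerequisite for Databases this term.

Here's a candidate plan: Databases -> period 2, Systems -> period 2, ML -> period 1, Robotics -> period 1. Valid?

Valid

Databases is fixed at period 2 — holds.
Robotics is a prerequisite for Systems this term — holds.
Only 3 rooms are available per period — holds.
Systems can't be earlier than period 2 — holds.
ML is a prerequisite for Databases this term — holds.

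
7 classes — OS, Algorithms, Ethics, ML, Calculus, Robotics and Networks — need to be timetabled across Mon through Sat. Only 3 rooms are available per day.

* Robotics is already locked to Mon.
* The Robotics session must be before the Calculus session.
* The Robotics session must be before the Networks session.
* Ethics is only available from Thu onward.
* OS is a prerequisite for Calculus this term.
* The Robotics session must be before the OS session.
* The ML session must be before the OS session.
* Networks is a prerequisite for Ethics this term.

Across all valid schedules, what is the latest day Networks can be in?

Precedence pushes Networks to at least Tue; downstream work caps Networks at Fri.
Networks at Fri is achievable: Algorithms -> Mon; Calculus -> Wed; Robotics -> Mon; OS -> Tue; Ethics -> Sat; Networks -> Fri; ML -> Mon.

Fri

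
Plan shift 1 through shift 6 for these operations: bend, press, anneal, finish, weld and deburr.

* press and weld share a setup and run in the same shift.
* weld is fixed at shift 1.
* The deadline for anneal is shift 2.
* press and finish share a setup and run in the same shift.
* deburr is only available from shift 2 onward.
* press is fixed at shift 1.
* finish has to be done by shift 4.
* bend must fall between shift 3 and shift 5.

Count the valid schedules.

Splitting on bend: it can be shift 3 (10), shift 4 (10), shift 5 (10). Listing each branch's schedules as (press, anneal, finish, weld, deburr) by shift number:
bend=shift 3: (1,1,1,1,2) (1,1,1,1,3) (1,1,1,1,4) (1,1,1,1,5) (1,1,1,1,6) (1,2,1,1,2) (1,2,1,1,3) (1,2,1,1,4) (1,2,1,1,5) (1,2,1,1,6) — 10.
bend=shift 4: (1,1,1,1,2) (1,1,1,1,3) (1,1,1,1,4) (1,1,1,1,5) (1,1,1,1,6) (1,2,1,1,2) (1,2,1,1,3) (1,2,1,1,4) (1,2,1,1,5) (1,2,1,1,6) — 10.
bend=shift 5: (1,1,1,1,2) (1,1,1,1,3) (1,1,1,1,4) (1,1,1,1,5) (1,1,1,1,6) (1,2,1,1,2) (1,2,1,1,3) (1,2,1,1,4) (1,2,1,1,5) (1,2,1,1,6) — 10.
Summing: 10 + 10 + 10 = 30.

30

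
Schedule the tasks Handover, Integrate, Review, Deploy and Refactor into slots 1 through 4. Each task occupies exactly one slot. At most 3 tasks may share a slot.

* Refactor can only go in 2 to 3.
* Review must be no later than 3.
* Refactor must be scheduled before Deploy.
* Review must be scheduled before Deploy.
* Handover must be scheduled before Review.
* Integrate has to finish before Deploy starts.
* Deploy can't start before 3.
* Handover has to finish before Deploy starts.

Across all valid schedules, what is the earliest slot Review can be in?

Precedence pushes Review to at least 2; Review's own window allows nothing later than 3.
Review at 2 is achievable: Refactor -> 2, Deploy -> 3, Review -> 2, Integrate -> 1, Handover -> 1.

2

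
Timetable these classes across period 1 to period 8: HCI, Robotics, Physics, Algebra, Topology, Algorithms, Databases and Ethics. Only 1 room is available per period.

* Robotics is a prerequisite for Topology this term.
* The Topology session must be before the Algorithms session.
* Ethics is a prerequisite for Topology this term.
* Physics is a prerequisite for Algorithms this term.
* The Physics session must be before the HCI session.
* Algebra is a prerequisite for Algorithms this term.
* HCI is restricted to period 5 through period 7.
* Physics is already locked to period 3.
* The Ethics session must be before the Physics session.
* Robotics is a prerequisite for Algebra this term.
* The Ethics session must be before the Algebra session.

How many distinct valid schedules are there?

Splitting on HCI: it can be period 5 (20), period 6 (20), period 7 (20). Listing each branch's schedules as (Robotics, Physics, Algebra, Topology, Algorithms, Databases, Ethics) by period number:
HCI=period 5: (1,3,4,6,7,8,2) (1,3,4,6,8,7,2) (1,3,4,7,8,6,2) (1,3,6,4,7,8,2) (1,3,6,4,8,7,2) (1,3,6,7,8,4,2) (1,3,7,4,8,6,2) (1,3,7,6,8,4,2) (2,3,4,6,7,8,1) (2,3,4,6,8,7,1) (2,3,4,7,8,6,1) (2,3,6,4,7,8,1) (2,3,6,4,8,7,1) (2,3,6,7,8,4,1) (2,3,7,4,8,6,1) (2,3,7,6,8,4,1) (4,3,6,7,8,1,2) (4,3,6,7,8,2,1) (4,3,7,6,8,1,2) (4,3,7,6,8,2,1) — 20.
HCI=period 6: (1,3,4,5,7,8,2) (1,3,4,5,8,7,2) (1,3,4,7,8,5,2) (1,3,5,4,7,8,2) (1,3,5,4,8,7,2) (1,3,5,7,8,4,2) (1,3,7,4,8,5,2) (1,3,7,5,8,4,2) (2,3,4,5,7,8,1) (2,3,4,5,8,7,1) (2,3,4,7,8,5,1) (2,3,5,4,7,8,1) (2,3,5,4,8,7,1) (2,3,5,7,8,4,1) (2,3,7,4,8,5,1) (2,3,7,5,8,4,1) (4,3,5,7,8,1,2) (4,3,5,7,8,2,1) (4,3,7,5,8,1,2) (4,3,7,5,8,2,1) — 20.
HCI=period 7: (1,3,4,5,6,8,2) (1,3,4,5,8,6,2) (1,3,4,6,8,5,2) (1,3,5,4,6,8,2) (1,3,5,4,8,6,2) (1,3,5,6,8,4,2) (1,3,6,4,8,5,2) (1,3,6,5,8,4,2) (2,3,4,5,6,8,1) (2,3,4,5,8,6,1) (2,3,4,6,8,5,1) (2,3,5,4,6,8,1) (2,3,5,4,8,6,1) (2,3,5,6,8,4,1) (2,3,6,4,8,5,1) (2,3,6,5,8,4,1) (4,3,5,6,8,1,2) (4,3,5,6,8,2,1) (4,3,6,5,8,1,2) (4,3,6,5,8,2,1) — 20.
Summing: 20 + 20 + 20 = 60.

60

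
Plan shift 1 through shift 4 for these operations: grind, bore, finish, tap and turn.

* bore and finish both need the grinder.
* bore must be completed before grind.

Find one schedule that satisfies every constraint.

finish=shift 2; turn=shift 1; grind=shift 2; bore=shift 1; tap=shift 1

Checking: bore(shift 1) before grind(shift 2); bore(shift 1) != finish(shift 2).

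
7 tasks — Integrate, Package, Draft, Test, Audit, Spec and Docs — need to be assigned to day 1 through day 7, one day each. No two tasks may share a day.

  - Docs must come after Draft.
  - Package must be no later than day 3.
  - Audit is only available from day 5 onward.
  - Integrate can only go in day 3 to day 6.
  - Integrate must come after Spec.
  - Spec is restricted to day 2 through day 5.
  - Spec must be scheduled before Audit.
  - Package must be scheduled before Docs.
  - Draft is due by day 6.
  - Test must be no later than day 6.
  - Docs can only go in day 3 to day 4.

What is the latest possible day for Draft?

day 3

Draft's own window allows nothing later than day 6; downstream work caps Draft at day 3.
Draft at day 3 is achievable: Audit -> day 7, Docs -> day 4, Integrate -> day 5, Draft -> day 3, Test -> day 6, Package -> day 1, Spec -> day 2.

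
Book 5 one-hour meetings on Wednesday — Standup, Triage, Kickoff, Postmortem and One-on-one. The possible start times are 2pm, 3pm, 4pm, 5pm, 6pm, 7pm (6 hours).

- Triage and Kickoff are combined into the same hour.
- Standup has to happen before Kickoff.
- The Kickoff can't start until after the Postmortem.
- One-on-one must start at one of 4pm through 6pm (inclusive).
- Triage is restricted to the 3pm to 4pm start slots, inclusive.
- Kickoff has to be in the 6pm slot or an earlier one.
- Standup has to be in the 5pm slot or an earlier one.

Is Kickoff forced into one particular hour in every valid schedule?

No

Kickoff can be 3pm (e.g. One-on-one=4pm; Standup=2pm; Kickoff=3pm; Postmortem=2pm; Triage=3pm) or 4pm (e.g. One-on-one -> 4pm; Standup -> 2pm; Postmortem -> 2pm; Triage -> 4pm; Kickoff -> 4pm).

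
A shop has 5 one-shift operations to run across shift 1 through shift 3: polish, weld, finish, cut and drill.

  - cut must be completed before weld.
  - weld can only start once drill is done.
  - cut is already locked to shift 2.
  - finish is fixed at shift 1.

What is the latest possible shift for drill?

Downstream work caps drill at shift 2.
drill at shift 2 is achievable: weld in shift 3; cut in shift 2; drill in shift 2; polish in shift 1; finish in shift 1.

shift 2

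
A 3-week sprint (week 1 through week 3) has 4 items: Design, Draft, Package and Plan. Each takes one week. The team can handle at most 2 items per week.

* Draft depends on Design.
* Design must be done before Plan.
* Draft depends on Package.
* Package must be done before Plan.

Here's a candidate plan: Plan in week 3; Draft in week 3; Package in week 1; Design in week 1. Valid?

Valid

Draft depends on Package — holds.
Package must be done before Plan — holds.
The team can handle at most 2 items per week — holds.
Design must be done before Plan — holds.
Draft depends on Design — holds.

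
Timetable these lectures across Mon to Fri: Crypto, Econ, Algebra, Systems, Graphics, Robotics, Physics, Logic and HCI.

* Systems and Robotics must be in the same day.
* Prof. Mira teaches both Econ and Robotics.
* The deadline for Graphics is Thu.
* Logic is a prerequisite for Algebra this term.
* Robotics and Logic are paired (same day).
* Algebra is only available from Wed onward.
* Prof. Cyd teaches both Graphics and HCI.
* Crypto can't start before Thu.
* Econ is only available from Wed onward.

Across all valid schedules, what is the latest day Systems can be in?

Systems must be in the same day as Logic, which can't be after Thu, so Systems is at most Thu.
Systems at Thu is achievable: Robotics in Thu, Graphics in Mon, Crypto in Thu, Systems in Thu, HCI in Tue, Algebra in Fri, Logic in Thu, Physics in Mon, Econ in Wed.

Thu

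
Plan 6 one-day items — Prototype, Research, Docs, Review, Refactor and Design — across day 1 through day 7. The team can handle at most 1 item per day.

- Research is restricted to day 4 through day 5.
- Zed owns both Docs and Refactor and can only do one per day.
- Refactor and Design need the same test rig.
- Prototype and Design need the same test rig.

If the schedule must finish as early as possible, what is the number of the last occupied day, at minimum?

With at most 1 per day and 6 tasks, at least 6 days are needed.
Research can't be placed before day 4, so the schedule must run through at least day 4.
6 works (last occupied day: day 6): for example Design=day 6; Prototype=day 1; Docs=day 2; Research=day 4; Refactor=day 5; Review=day 3.

6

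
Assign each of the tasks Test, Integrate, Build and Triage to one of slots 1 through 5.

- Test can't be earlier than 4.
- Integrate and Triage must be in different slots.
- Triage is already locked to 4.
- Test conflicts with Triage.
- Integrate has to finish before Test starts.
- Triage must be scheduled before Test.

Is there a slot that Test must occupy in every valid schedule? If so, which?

5

Test's window is 4–5.
Triage is fixed at 4, and Test can't share a slot with Triage.
So Test must be 5.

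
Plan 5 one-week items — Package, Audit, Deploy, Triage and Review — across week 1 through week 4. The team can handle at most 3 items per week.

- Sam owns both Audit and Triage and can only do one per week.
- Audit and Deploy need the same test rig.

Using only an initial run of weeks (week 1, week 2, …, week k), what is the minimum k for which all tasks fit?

With at most 3 per week and 5 tasks, at least 2 weeks are needed.
2 works (last occupied week: week 2): for example Audit in week 1; Review in week 1; Package in week 1; Triage in week 2; Deploy in week 2.

2 weeks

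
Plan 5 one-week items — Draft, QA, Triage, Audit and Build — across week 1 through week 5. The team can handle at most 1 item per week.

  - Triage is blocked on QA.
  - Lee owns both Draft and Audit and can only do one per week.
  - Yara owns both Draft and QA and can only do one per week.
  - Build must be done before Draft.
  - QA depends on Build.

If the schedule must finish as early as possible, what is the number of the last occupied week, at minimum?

The precedence chain requires at least 3 distinct weeks.
With at most 1 per week and 5 work items, at least 5 weeks are needed.
5 works (last occupied week: week 5): for example QA in week 2, Build in week 1, Draft in week 3, Triage in week 4, Audit in week 5.

5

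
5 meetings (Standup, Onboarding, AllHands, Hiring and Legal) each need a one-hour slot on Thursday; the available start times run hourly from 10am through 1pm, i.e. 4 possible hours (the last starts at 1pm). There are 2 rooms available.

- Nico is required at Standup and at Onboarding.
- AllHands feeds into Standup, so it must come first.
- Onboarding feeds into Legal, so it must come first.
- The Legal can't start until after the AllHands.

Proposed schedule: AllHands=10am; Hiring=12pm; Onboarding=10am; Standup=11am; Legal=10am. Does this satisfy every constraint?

Invalid. There are 2 rooms available.

Nico is required at Standup and at Onboarding — holds.
The Legal can't start until after the AllHands — violated.
AllHands feeds into Standup, so it must come first — holds.
There are 2 rooms available — violated.
Onboarding feeds into Legal, so it must come first — violated.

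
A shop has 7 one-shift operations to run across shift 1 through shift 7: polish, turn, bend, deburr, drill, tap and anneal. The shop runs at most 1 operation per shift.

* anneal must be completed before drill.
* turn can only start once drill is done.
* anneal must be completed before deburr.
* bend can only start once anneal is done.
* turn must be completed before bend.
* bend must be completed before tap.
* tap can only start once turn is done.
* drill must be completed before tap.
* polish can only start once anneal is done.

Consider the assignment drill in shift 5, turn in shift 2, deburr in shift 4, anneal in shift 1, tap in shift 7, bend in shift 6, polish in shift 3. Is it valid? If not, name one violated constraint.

drill must be completed before tap — holds.
The shop runs at most 1 operation per shift — holds.
turn can only start once drill is done — violated.
anneal must be completed before drill — holds.
bend must be completed before tap — holds.
bend can only start once anneal is done — holds.
tap can only start once turn is done — holds.
turn must be completed before bend — holds.
polish can only start once anneal is done — holds.
anneal must be completed before deburr — holds.

No. turn can only start once drill is done is not satisfied.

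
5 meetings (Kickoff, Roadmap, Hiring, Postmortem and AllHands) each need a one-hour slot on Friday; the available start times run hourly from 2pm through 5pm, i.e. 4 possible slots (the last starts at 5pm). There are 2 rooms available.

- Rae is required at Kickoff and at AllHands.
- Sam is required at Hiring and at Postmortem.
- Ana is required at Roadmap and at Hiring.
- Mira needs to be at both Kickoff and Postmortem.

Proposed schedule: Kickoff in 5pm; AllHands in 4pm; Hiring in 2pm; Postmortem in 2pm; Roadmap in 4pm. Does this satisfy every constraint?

No — it violates: Sam is required at Hiring and at Postmortem

There are 2 rooms available — holds.
Rae is required at Kickoff and at AllHands — holds.
Ana is required at Roadmap and at Hiring — holds.
Mira needs to be at both Kickoff and Postmortem — holds.
Sam is required at Hiring and at Postmortem — violated.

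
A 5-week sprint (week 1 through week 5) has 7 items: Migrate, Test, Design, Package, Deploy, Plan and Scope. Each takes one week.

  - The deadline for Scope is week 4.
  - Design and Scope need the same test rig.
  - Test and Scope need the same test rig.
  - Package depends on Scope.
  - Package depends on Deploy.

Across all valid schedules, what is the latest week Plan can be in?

Plan at week 5 is achievable: Plan=week 5, Migrate=week 1, Package=week 2, Deploy=week 1, Design=week 2, Scope=week 1, Test=week 2.

week 5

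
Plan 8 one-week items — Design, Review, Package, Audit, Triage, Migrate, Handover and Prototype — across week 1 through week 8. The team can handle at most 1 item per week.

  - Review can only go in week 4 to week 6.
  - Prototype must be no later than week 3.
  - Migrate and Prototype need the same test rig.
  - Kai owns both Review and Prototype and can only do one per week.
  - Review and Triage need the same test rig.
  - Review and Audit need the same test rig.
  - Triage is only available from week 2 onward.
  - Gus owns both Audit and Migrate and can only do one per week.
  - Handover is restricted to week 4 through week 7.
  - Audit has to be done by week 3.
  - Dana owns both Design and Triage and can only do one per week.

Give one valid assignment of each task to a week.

Package=week 7, Review=week 4, Migrate=week 8, Triage=week 3, Prototype=week 2, Design=week 6, Audit=week 1, Handover=week 5

Checking: Audit(week 1) != Migrate(week 8); Design(week 6) != Triage(week 3); Review(week 4) != Prototype(week 2); Migrate(week 8) != Prototype(week 2); Review(week 4) != Audit(week 1); Review(week 4) != Triage(week 3); Prototype=week 2 in [week 1,week 3]; Triage=week 3 in [week 2,week 8]; Review=week 4 in [week 4,week 6]; Audit=week 1 in [week 1,week 3]; Handover=week 5 in [week 4,week 7]; max 1 per week (cap 1).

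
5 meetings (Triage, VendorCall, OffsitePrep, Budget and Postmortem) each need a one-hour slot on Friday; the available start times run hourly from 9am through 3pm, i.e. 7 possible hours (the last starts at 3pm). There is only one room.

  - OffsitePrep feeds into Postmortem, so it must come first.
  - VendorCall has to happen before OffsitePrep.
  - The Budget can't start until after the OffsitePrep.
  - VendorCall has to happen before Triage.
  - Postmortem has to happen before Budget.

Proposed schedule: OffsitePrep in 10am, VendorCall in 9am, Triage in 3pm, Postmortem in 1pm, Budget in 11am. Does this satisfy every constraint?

Postmortem has to happen before Budget — violated.
There is only one room — holds.
The Budget can't start until after the OffsitePrep — holds.
VendorCall has to happen before Triage — holds.
OffsitePrep feeds into Postmortem, so it must come first — holds.
VendorCall has to happen before OffsitePrep — holds.

No — it violates: Postmortem has to happen before Budget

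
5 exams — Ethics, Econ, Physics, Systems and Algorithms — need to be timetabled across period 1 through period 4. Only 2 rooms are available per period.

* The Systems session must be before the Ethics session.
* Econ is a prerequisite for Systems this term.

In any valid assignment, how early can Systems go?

period 2

Precedence pushes Systems to at least period 2; downstream work caps Systems at period 3.
Systems at period 2 is achievable: Econ=period 1; Physics=period 1; Algorithms=period 2; Ethics=period 3; Systems=period 2.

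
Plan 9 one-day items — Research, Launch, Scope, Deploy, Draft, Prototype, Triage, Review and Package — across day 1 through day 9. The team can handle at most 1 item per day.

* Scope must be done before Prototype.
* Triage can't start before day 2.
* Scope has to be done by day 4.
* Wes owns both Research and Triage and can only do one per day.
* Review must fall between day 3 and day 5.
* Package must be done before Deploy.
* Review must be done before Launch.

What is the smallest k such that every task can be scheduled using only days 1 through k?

9

The precedence chain requires at least 2 distinct days.
With at most 1 per day and 9 tasks, at least 9 days are needed.
Propagating the time windows through the other constraints, Launch can't land before day 4, so the schedule must run through at least day 4.
9 works (last occupied day: day 9): for example Triage -> day 2; Review -> day 3; Prototype -> day 7; Scope -> day 1; Package -> day 5; Draft -> day 9; Deploy -> day 6; Research -> day 8; Launch -> day 4.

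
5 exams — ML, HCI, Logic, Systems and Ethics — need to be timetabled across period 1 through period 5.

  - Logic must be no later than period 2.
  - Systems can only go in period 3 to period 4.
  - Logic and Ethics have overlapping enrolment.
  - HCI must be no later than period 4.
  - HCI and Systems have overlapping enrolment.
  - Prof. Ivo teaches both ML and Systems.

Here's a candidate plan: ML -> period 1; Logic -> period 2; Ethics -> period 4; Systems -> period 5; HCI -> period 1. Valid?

Systems can only go in period 3 to period 4 — violated.
HCI and Systems have overlapping enrolment — holds.
Logic must be no later than period 2 — holds.
HCI must be no later than period 4 — holds.
Prof. Ivo teaches both ML and Systems — holds.
Logic and Ethics have overlapping enrolment — holds.

No. Systems can only go in period 3 to period 4 is not satisfied.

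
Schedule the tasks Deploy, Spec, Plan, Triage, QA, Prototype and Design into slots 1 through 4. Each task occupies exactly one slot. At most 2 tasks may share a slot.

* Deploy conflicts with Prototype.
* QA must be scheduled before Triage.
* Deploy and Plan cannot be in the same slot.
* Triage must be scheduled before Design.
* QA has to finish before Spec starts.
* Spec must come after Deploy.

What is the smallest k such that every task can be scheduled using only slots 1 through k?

The precedence chain requires at least 3 distinct slots.
With at most 2 per slot and 7 tasks, at least 4 slots are needed.
4 works (last occupied slot: 4): for example QA=1; Triage=2; Plan=3; Deploy=1; Spec=2; Design=3; Prototype=4.

4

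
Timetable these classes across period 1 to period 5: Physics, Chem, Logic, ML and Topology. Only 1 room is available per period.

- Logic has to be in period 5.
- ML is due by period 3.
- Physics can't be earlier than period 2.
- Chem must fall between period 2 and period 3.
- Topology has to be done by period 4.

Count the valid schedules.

6

Splitting on Physics: it can be period 2 (1), period 3 (1), period 4 (4). Listing each branch's schedules as (Chem, Logic, ML, Topology) by period number:
Physics=period 2: (3,5,1,4) — 1.
Physics=period 3: (2,5,1,4) — 1.
Physics=period 4: (2,5,1,3) (2,5,3,1) (3,5,1,2) (3,5,2,1) — 4.
Summing: 1 + 1 + 4 = 6.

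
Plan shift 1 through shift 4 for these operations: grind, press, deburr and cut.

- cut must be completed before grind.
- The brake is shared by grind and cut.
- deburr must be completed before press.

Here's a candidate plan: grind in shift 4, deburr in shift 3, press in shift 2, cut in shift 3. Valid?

No. deburr must be completed before press is not satisfied.

cut must be completed before grind — holds.
The brake is shared by grind and cut — holds.
deburr must be completed before press — violated.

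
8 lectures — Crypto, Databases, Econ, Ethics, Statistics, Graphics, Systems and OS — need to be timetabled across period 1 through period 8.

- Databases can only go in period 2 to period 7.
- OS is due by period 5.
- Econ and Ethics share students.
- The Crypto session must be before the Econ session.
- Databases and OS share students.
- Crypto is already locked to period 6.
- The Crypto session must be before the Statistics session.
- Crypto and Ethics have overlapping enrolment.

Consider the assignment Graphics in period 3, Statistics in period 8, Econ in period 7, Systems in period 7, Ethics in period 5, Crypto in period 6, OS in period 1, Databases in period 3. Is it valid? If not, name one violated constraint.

Econ and Ethics share students — holds.
Databases can only go in period 2 to period 7 — holds.
OS is due by period 5 — holds.
Crypto and Ethics have overlapping enrolment — holds.
The Crypto session must be before the Statistics session — holds.
The Crypto session must be before the Econ session — holds.
Databases and OS share students — holds.
Crypto is already locked to period 6 — holds.

Valid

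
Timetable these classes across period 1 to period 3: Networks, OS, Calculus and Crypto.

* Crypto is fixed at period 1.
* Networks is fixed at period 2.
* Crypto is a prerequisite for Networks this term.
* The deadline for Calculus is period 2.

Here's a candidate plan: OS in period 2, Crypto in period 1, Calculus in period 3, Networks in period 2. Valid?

No. The deadline for Calculus is period 2 is not satisfied.

Crypto is fixed at period 1 — holds.
The deadline for Calculus is period 2 — violated.
Networks is fixed at period 2 — holds.
Crypto is a prerequisite for Networks this term — holds.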